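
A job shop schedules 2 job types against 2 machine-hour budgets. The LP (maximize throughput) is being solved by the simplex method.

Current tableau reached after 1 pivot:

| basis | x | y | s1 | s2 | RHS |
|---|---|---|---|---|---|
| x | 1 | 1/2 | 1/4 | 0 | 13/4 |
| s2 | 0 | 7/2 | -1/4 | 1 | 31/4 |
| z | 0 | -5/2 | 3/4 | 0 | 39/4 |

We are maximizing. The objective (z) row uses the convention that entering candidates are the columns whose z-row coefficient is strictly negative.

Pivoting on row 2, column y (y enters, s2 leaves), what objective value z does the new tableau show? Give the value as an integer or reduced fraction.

Minimum ratio for y: (31/4)/(7/2) = 31/14.
z changes by −(z-row coeff of y)·ratio = −(-5/2)·(31/14) = 155/28.
New z = 39/4 + (155/28) = 107/7.

107/7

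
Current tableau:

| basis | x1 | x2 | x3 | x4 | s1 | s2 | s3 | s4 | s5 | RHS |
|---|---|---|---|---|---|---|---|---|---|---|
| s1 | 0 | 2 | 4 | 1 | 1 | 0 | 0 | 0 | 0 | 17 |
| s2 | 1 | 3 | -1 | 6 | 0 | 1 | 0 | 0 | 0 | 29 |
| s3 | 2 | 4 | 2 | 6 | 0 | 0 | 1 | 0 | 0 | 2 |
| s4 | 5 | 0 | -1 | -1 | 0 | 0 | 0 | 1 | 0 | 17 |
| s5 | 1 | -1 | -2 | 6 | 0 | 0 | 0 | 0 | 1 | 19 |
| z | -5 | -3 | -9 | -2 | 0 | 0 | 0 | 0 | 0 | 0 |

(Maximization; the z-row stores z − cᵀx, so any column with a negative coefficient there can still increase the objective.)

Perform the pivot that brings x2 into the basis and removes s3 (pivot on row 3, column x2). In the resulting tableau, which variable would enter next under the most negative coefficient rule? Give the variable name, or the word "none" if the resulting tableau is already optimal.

Pivot element 4. New z-row = old z-row − (-3)·(row 3/4).
Updated z-row coefficients: x1: -7/2, x2: 0, x3: -15/2, x4: 5/2, s1: 0, s2: 0, s3: 3/4, s4: 0, s5: 0.
The most negative is -15/2 in column x3, so x3 would enter next.

x3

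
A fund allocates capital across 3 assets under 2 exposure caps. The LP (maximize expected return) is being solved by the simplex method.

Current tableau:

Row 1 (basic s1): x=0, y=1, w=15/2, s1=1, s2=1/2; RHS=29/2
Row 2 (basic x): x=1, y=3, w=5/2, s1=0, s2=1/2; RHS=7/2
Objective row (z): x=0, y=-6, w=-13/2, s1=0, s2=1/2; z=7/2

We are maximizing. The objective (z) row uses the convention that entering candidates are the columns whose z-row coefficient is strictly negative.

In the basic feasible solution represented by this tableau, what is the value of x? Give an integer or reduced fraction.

7/2

x is basic (row 2); its value is the RHS of that row: 7/2.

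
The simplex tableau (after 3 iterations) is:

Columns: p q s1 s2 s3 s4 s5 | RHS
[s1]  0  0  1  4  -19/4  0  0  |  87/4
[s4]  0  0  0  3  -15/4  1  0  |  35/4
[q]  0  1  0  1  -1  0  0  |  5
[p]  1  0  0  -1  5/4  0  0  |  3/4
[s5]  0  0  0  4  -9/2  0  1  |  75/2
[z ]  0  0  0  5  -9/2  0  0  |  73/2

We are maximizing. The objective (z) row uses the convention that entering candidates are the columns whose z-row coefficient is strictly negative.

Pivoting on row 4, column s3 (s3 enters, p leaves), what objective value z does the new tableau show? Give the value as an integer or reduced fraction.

Minimum ratio for s3: (3/4)/(5/4) = 3/5.
z changes by −(z-row coeff of s3)·ratio = −(-9/2)·(3/5) = 27/10.
New z = 73/2 + (27/10) = 196/5.

196/5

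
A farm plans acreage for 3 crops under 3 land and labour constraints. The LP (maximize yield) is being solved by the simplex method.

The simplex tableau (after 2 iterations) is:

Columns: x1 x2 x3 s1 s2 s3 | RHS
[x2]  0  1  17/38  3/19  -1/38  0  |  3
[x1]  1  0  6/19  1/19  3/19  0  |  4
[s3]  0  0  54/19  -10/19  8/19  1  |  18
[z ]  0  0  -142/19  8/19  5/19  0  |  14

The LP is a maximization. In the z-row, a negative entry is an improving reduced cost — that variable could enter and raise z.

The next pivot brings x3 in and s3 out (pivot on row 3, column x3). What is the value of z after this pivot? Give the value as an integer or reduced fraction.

184/3

Minimum ratio for x3: 18/(54/19) = 19/3.
z changes by −(z-row coeff of x3)·ratio = −(-142/19)·(19/3) = 142/3.
New z = 14 + (142/3) = 184/3.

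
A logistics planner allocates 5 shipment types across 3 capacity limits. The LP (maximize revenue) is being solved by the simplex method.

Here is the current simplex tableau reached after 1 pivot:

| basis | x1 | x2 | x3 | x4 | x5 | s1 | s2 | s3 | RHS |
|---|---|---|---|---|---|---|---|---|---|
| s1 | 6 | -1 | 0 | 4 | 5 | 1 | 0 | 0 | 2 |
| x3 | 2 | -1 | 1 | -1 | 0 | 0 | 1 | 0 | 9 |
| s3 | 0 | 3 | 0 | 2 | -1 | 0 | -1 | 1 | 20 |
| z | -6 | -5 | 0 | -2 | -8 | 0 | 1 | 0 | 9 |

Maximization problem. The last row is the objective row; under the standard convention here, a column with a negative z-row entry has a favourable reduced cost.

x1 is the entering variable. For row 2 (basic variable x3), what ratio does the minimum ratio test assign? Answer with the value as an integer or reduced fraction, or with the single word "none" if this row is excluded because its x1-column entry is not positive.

9/2

Ratio = RHS / (x1 entry) = 9 / 2 = 9/2.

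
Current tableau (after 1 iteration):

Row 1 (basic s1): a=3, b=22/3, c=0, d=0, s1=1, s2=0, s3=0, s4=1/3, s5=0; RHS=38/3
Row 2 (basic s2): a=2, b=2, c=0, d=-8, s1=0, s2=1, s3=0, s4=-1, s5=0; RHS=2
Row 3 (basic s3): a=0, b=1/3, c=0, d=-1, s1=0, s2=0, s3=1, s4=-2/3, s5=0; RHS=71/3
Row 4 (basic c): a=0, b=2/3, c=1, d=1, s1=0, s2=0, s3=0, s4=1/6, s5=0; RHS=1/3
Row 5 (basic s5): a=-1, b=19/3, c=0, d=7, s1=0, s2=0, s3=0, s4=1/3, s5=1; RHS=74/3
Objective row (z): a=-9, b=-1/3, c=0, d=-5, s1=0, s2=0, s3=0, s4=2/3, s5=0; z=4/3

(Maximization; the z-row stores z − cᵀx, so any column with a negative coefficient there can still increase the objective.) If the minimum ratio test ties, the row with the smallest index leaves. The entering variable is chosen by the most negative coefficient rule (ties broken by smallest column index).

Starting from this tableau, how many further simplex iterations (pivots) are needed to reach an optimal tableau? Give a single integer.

2

pivot: a in, s2 out → z = 31/3
pivot: d in, c out → z = 24
No improving column remains; optimal.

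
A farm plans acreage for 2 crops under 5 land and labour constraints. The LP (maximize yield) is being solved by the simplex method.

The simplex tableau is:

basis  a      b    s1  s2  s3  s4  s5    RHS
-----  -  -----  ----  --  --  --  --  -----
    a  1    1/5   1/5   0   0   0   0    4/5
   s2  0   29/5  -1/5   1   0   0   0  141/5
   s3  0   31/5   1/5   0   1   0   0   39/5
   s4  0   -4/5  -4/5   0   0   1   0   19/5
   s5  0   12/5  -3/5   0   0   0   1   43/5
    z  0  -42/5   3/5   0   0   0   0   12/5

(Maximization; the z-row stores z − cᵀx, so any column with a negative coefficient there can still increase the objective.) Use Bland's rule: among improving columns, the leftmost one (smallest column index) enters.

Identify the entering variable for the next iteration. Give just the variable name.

b

Objective-row coefficients: a: 0, b: -42/5, s1: 3/5, s2: 0, s3: 0, s4: 0, s5: 0.
Improving columns: b. Bland's rule picks the smallest column index → b.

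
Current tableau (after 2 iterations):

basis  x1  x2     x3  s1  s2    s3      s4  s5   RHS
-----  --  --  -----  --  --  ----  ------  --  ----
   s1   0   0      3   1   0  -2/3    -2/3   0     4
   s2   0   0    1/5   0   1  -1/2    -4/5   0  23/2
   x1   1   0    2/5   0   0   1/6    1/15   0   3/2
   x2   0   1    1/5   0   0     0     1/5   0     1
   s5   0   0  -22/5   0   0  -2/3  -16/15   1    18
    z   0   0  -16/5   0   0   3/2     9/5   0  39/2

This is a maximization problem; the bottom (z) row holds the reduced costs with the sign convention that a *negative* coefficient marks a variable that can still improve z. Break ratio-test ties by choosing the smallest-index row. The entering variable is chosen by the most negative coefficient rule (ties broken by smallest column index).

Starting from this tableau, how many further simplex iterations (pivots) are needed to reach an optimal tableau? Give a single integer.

pivot: x3 in, s1 out → z = 713/30
No improving column remains; optimal.

1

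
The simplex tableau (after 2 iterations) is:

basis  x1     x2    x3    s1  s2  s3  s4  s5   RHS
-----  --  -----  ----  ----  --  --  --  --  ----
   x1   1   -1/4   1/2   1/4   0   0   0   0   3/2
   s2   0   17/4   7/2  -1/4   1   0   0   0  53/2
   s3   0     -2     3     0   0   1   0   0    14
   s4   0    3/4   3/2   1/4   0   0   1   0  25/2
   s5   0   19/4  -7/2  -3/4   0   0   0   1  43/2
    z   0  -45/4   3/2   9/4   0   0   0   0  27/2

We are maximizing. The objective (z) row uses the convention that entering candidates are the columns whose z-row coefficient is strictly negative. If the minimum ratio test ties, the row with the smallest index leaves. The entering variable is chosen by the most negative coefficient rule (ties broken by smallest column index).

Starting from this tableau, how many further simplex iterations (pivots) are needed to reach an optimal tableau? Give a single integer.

2

pivot: x2 in, s5 out → z = 1224/19
pivot: x3 in, s2 out → z = 503/7
No improving column remains; optimal.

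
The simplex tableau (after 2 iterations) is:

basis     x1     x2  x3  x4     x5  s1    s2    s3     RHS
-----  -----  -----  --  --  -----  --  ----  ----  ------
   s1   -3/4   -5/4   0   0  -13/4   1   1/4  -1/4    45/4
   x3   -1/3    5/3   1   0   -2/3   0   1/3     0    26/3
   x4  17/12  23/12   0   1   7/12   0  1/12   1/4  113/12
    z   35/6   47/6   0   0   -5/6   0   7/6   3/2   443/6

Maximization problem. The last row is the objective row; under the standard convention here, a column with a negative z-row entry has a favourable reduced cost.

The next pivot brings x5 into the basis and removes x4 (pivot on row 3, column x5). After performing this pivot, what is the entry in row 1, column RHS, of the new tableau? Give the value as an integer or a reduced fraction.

446/7

Pivot element is row 3, column x5: 7/12.
Normalize row 3: new (row 3, RHS) = (113/12)/(7/12) = 113/7.
row 1 ← row 1 − (-13/4)·(new row 3): 45/4 − (-13/4)·(113/7) = 446/7.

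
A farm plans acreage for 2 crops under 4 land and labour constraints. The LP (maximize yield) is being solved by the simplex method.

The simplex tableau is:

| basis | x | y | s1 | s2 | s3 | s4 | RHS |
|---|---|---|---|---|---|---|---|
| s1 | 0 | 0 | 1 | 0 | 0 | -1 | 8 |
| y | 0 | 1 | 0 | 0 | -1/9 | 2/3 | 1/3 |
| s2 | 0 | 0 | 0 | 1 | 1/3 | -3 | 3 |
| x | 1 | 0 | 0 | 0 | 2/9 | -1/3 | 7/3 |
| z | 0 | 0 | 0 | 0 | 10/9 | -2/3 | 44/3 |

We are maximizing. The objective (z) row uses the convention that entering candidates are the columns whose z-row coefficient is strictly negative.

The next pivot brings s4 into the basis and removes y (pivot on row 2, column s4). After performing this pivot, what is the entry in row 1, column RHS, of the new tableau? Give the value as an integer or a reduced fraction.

17/2

Pivot element is row 2, column s4: 2/3.
Normalize row 2: new (row 2, RHS) = (1/3)/(2/3) = 1/2.
row 1 ← row 1 − (-1)·(new row 2): 8 − (-1)·(1/2) = 17/2.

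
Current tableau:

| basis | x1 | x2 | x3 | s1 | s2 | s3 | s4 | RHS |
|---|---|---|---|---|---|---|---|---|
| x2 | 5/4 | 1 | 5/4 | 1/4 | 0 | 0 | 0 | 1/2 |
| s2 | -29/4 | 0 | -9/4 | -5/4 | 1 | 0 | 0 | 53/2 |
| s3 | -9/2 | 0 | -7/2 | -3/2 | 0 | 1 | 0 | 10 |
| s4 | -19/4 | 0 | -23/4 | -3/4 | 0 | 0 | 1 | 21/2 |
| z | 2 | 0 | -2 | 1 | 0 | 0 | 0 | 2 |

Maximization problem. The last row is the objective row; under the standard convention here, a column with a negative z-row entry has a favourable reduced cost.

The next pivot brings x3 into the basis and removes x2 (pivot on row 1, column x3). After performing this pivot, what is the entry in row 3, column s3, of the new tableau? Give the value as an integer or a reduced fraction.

1

Pivot element is row 1, column x3: 5/4.
Normalize row 1: new (row 1, s3) = 0/(5/4) = 0.
row 3 ← row 3 − (-7/2)·(new row 1): 1 − (-7/2)·0 = 1.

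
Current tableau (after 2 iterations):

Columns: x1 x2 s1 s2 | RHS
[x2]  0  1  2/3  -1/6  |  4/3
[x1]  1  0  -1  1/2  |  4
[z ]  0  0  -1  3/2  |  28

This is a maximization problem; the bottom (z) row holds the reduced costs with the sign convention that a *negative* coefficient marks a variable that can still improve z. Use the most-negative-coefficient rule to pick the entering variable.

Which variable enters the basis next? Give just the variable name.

Objective-row coefficients: x1: 0, x2: 0, s1: -1, s2: 3/2.
The most negative is -1 in column s1, so s1 enters.

s1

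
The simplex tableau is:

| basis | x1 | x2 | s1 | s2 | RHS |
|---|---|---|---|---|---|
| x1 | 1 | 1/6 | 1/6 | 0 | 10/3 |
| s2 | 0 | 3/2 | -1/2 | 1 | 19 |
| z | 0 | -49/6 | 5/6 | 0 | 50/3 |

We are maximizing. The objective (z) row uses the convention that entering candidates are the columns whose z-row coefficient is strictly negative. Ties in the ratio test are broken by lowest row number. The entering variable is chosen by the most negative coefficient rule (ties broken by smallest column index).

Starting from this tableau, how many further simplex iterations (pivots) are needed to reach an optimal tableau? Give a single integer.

pivot: x2 in, s2 out → z = 1081/9
pivot: s1 in, x1 out → z = 261/2
No improving column remains; optimal.

2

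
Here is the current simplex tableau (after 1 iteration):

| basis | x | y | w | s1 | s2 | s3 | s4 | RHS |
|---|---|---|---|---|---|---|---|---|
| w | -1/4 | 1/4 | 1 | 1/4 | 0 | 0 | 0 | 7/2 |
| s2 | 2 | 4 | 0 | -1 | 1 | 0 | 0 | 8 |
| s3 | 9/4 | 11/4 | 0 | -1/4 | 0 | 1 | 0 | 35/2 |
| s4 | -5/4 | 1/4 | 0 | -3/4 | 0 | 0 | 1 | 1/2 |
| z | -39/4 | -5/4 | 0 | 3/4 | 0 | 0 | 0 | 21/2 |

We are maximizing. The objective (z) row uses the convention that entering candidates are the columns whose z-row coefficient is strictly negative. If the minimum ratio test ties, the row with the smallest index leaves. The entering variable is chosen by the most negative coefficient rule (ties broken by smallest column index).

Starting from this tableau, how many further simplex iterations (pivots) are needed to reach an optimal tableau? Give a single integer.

pivot: x in, s2 out → z = 99/2
pivot: s1 in, s3 out → z = 627/7
pivot: s2 in, w out → z = 189/2
No improving column remains; optimal.

3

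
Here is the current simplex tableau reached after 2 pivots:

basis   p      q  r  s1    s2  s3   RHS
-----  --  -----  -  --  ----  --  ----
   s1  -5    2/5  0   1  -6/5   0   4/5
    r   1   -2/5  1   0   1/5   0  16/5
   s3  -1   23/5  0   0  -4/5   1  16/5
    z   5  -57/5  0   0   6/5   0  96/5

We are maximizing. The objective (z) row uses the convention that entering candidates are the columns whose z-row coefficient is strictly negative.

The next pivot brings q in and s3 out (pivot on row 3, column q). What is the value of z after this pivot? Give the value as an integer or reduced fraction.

624/23

Minimum ratio for q: (16/5)/(23/5) = 16/23.
z changes by −(z-row coeff of q)·ratio = −(-57/5)·(16/23) = 912/115.
New z = 96/5 + (912/115) = 624/23.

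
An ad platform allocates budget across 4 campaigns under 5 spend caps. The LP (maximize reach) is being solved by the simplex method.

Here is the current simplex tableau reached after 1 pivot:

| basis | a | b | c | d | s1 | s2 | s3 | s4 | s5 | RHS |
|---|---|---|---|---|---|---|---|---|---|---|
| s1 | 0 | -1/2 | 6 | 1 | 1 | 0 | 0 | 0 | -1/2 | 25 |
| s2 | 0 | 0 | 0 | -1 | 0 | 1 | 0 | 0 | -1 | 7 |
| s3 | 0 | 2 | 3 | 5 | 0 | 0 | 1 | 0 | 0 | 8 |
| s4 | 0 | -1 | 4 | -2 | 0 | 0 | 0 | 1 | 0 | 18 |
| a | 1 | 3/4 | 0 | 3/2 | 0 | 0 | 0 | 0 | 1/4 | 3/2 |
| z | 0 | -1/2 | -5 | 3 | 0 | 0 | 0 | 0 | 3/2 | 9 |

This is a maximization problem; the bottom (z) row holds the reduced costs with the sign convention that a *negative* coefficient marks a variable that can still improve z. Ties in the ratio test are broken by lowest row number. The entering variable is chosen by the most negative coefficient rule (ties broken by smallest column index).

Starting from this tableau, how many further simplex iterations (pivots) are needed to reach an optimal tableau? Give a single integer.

1

pivot: c in, s3 out → z = 67/3
No improving column remains; optimal.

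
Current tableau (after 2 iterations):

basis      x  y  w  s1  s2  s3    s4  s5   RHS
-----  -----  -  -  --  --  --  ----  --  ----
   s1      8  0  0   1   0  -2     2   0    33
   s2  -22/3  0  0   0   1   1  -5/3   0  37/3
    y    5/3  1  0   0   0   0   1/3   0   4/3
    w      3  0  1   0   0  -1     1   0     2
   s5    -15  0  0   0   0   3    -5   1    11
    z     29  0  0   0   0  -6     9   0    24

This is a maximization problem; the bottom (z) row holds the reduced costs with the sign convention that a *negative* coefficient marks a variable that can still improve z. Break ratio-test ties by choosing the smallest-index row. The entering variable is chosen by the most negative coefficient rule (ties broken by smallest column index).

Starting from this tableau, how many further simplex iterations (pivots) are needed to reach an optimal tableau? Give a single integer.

pivot: s3 in, s5 out → z = 46
pivot: x in, y out → z = 234/5
pivot: s4 in, x out → z = 50
No improving column remains; optimal.

3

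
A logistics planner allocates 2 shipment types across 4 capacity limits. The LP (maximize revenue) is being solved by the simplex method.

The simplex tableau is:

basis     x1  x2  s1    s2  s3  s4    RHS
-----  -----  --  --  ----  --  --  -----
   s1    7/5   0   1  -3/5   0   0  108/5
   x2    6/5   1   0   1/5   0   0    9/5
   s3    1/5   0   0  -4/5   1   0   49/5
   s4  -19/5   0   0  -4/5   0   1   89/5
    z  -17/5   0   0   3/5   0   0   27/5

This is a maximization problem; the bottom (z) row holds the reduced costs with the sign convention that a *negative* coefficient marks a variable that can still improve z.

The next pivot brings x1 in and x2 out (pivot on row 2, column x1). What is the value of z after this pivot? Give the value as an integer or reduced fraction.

Minimum ratio for x1: (9/5)/(6/5) = 3/2.
z changes by −(z-row coeff of x1)·ratio = −(-17/5)·(3/2) = 51/10.
New z = 27/5 + (51/10) = 21/2.

21/2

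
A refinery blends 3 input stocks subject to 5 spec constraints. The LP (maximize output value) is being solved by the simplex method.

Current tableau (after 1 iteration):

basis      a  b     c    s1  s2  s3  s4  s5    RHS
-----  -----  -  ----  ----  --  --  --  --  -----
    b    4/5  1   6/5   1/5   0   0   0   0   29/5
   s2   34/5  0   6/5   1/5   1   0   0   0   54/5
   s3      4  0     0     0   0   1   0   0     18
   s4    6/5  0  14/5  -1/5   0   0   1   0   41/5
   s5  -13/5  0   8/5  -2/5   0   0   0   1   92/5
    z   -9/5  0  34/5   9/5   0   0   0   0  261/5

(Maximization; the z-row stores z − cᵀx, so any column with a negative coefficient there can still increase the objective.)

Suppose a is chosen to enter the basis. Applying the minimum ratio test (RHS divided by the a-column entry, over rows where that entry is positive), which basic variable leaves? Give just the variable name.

s2

Ratios: row 1 (b): (29/5)/(4/5) = 29/4; row 2 (s2): (54/5)/(34/5) = 27/17; row 3 (s3): 18/4 = 9/2; row 4 (s4): (41/5)/(6/5) = 41/6; row 5 (s5): entry -13/5 ≤ 0, skip.
Minimum ratio 27/17 is in the s2 row, so s2 leaves.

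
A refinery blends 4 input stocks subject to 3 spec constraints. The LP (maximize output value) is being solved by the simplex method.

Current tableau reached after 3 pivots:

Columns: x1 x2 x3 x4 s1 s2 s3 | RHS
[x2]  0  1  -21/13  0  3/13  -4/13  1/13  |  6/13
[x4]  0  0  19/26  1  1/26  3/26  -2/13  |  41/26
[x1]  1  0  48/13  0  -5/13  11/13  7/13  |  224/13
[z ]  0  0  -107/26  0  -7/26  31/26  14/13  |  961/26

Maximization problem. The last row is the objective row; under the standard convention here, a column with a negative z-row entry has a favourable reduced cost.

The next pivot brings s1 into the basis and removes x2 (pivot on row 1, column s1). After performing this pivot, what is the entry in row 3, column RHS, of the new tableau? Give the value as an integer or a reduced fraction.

Pivot element is row 1, column s1: 3/13.
Normalize row 1: new (row 1, RHS) = (6/13)/(3/13) = 2.
row 3 ← row 3 − (-5/13)·(new row 1): 224/13 − (-5/13)·2 = 18.

18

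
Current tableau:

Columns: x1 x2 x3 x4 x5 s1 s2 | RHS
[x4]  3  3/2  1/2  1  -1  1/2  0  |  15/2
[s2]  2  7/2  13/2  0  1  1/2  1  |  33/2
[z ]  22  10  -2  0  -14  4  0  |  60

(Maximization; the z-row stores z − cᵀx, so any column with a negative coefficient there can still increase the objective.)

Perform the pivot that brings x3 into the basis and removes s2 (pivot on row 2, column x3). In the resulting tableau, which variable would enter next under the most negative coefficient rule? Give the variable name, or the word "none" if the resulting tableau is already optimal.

Pivot element 13/2. New z-row = old z-row − (-2)·(row 2/(13/2)).
Updated z-row coefficients: x1: 294/13, x2: 144/13, x3: 0, x4: 0, x5: -178/13, s1: 54/13, s2: 4/13.
The most negative is -178/13 in column x5, so x5 would enter next.

x5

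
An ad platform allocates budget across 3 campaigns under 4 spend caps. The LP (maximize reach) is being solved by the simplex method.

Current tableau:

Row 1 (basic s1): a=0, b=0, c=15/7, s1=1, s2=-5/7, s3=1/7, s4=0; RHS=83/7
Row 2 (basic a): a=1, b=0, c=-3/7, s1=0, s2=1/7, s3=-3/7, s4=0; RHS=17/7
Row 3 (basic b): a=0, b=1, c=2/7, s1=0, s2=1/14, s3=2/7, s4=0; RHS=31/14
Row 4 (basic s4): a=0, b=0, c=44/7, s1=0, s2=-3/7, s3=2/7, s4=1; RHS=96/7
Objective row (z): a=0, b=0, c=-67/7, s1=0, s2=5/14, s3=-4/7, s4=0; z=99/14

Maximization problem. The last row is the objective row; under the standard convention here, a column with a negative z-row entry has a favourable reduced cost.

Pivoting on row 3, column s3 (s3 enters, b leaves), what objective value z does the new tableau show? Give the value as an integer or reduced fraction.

23/2

Minimum ratio for s3: (31/14)/(2/7) = 31/4.
z changes by −(z-row coeff of s3)·ratio = −(-4/7)·(31/4) = 31/7.
New z = 99/14 + (31/7) = 23/2.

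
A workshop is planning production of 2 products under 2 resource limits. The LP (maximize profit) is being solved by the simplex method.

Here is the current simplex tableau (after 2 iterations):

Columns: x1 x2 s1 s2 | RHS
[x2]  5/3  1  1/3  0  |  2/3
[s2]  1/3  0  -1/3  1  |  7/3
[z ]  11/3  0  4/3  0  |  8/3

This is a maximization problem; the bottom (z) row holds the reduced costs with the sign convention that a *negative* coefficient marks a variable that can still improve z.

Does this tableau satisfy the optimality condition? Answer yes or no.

No objective-row coefficient is strictly negative, so no entering variable exists; the tableau is optimal.

yes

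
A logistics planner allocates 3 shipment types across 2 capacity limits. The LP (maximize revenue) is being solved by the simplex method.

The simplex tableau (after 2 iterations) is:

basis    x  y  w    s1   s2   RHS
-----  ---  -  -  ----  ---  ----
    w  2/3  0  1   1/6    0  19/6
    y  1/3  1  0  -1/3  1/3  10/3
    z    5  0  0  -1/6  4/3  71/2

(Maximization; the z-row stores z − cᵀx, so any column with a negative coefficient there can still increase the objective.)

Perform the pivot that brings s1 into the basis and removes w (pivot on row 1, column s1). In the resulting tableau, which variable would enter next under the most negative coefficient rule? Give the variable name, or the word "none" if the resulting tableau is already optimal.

none

Pivot element 1/6. New z-row = old z-row − (-1/6)·(row 1/(1/6)).
Updated z-row coefficients: x: 17/3, y: 0, w: 1, s1: 0, s2: 4/3.
No coefficient is strictly negative; the tableau after this pivot is optimal.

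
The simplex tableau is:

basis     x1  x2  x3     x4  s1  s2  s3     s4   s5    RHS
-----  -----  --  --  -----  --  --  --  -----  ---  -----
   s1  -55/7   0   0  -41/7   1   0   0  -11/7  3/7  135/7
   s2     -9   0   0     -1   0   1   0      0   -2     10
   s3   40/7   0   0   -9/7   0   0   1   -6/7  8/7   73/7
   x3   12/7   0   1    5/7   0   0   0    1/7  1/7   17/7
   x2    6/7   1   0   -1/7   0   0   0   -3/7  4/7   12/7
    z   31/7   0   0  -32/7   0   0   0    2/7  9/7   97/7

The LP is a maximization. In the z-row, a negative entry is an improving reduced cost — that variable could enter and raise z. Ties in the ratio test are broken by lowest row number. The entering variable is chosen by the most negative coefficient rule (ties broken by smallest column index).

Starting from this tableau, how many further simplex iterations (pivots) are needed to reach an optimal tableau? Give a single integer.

pivot: x4 in, x3 out → z = 147/5
No improving column remains; optimal.

1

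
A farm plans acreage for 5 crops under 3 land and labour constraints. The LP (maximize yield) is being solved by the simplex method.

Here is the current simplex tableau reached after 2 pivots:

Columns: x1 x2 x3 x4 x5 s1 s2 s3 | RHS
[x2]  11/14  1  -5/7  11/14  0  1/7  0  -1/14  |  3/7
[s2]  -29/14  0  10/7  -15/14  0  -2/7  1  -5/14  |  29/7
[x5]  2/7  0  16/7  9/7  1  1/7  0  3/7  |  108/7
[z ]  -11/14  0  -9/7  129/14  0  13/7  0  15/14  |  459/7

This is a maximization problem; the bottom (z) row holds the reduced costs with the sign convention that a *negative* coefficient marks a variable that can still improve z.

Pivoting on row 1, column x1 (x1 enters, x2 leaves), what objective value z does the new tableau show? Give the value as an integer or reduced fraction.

Minimum ratio for x1: (3/7)/(11/14) = 6/11.
z changes by −(z-row coeff of x1)·ratio = −(-11/14)·(6/11) = 3/7.
New z = 459/7 + (3/7) = 66.

66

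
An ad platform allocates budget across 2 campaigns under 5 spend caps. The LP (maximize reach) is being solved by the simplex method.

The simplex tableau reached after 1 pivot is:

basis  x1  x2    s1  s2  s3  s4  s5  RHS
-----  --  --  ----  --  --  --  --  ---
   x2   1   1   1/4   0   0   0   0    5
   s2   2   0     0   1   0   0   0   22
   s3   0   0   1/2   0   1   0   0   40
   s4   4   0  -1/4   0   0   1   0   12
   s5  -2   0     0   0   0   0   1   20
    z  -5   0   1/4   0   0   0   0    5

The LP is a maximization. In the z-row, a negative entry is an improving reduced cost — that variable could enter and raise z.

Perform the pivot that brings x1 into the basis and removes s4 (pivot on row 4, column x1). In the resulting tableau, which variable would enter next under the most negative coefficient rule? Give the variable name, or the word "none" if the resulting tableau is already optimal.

s1

Pivot element 4. New z-row = old z-row − (-5)·(row 4/4).
Updated z-row coefficients: x1: 0, x2: 0, s1: -1/16, s2: 0, s3: 0, s4: 5/4, s5: 0.
The most negative is -1/16 in column s1, so s1 would enter next.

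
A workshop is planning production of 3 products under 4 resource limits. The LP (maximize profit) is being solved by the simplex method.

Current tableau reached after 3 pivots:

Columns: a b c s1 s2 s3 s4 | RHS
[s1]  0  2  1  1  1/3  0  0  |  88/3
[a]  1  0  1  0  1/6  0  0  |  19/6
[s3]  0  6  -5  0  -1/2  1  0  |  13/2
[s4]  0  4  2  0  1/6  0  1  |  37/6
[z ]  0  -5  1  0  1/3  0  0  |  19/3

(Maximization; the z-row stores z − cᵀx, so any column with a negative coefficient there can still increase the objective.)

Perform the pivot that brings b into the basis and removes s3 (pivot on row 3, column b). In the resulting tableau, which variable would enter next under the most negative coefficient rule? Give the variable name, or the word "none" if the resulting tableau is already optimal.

Pivot element 6. New z-row = old z-row − (-5)·(row 3/6).
Updated z-row coefficients: a: 0, b: 0, c: -19/6, s1: 0, s2: -1/12, s3: 5/6, s4: 0.
The most negative is -19/6 in column c, so c would enter next.

c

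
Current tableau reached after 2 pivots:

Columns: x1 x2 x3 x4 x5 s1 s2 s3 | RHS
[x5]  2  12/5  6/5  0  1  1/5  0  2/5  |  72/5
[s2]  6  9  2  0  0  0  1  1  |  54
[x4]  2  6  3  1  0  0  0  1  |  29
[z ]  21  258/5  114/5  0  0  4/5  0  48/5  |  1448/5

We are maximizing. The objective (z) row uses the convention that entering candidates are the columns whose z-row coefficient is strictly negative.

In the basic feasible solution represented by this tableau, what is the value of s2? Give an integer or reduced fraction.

s2 is basic (row 2); its value is the RHS of that row: 54.

54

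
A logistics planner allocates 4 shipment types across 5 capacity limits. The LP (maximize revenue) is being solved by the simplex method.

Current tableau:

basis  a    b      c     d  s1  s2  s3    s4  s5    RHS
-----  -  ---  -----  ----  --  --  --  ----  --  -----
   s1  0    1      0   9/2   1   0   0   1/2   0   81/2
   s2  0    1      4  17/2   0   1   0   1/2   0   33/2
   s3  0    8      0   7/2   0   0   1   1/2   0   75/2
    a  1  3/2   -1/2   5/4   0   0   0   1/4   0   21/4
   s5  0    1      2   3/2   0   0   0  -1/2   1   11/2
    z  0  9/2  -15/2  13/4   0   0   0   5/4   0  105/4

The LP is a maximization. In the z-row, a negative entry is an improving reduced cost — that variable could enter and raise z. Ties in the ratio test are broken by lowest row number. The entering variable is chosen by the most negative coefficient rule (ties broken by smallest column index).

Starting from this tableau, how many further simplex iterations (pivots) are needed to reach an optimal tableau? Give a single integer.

pivot: c in, s5 out → z = 375/8
pivot: s4 in, s2 out → z = 295/6
No improving column remains; optimal.

2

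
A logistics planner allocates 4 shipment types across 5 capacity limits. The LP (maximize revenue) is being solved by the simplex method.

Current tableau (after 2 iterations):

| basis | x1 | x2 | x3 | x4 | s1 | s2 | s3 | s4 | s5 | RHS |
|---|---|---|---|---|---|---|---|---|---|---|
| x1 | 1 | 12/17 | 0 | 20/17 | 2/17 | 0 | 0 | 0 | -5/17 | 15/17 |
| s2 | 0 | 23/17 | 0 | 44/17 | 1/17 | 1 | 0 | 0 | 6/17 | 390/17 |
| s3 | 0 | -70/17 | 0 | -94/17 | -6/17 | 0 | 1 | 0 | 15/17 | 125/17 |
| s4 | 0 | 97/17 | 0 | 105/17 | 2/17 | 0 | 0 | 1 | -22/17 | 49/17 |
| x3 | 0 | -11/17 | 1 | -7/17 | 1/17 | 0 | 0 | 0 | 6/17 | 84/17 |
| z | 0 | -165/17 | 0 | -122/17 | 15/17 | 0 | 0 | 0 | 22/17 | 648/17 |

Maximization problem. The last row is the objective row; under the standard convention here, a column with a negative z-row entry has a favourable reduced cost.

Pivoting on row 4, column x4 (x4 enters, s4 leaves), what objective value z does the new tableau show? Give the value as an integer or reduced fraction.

622/15

Minimum ratio for x4: (49/17)/(105/17) = 7/15.
z changes by −(z-row coeff of x4)·ratio = −(-122/17)·(7/15) = 854/255.
New z = 648/17 + (854/255) = 622/15.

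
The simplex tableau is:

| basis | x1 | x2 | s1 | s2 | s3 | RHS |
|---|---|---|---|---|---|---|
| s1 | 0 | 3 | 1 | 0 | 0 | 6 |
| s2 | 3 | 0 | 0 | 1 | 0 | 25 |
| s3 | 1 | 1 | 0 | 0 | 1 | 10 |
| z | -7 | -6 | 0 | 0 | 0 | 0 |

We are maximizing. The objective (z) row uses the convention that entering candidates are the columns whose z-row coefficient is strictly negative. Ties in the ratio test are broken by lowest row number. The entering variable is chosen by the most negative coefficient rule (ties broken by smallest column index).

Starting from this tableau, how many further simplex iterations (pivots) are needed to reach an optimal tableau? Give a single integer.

pivot: x1 in, s2 out → z = 175/3
pivot: x2 in, s3 out → z = 205/3
No improving column remains; optimal.

2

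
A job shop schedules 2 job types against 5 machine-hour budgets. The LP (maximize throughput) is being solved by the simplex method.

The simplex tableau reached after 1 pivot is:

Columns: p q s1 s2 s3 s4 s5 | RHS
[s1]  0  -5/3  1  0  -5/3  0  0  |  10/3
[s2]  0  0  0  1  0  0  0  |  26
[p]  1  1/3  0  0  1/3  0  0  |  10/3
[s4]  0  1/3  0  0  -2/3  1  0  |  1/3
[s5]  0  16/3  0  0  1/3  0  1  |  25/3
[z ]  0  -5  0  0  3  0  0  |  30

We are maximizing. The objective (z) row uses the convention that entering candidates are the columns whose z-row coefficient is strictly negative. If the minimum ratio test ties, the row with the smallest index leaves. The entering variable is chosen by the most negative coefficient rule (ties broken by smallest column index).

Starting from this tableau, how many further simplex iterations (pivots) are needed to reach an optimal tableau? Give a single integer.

pivot: q in, s4 out → z = 35
pivot: s3 in, s5 out → z = 406/11
No improving column remains; optimal.

2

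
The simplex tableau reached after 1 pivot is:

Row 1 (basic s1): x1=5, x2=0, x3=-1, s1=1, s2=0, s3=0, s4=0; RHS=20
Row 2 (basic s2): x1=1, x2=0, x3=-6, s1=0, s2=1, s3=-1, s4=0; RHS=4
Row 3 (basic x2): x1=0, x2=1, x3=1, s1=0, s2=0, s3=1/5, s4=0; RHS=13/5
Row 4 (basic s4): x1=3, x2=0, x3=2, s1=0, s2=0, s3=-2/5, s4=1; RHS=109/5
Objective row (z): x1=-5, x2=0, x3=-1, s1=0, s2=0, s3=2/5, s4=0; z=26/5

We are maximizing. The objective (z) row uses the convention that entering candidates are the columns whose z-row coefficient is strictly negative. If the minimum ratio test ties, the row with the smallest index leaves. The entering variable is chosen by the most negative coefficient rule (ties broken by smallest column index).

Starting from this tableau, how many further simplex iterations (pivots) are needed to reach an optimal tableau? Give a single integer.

2

pivot: x1 in, s1 out → z = 126/5
pivot: x3 in, x2 out → z = 152/5
No improving column remains; optimal.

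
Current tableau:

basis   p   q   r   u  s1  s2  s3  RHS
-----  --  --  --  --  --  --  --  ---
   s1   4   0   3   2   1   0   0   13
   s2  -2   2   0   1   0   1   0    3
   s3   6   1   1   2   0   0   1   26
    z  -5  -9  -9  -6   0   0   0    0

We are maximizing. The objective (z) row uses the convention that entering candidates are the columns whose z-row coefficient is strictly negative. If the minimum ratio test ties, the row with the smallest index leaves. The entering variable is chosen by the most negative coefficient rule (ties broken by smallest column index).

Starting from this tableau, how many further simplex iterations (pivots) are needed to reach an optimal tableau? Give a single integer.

pivot: q in, s2 out → z = 27/2
pivot: p in, s1 out → z = 59
No improving column remains; optimal.

2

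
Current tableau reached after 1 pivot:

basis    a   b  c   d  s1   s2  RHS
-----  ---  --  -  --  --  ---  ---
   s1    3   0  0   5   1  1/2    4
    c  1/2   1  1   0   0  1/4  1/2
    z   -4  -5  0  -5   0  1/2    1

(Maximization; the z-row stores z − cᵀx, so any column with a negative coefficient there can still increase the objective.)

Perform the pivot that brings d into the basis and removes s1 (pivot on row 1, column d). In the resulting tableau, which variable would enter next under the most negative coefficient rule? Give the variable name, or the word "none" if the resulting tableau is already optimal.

b

Pivot element 5. New z-row = old z-row − (-5)·(row 1/5).
Updated z-row coefficients: a: -1, b: -5, c: 0, d: 0, s1: 1, s2: 1.
The most negative is -5 in column b, so b would enter next.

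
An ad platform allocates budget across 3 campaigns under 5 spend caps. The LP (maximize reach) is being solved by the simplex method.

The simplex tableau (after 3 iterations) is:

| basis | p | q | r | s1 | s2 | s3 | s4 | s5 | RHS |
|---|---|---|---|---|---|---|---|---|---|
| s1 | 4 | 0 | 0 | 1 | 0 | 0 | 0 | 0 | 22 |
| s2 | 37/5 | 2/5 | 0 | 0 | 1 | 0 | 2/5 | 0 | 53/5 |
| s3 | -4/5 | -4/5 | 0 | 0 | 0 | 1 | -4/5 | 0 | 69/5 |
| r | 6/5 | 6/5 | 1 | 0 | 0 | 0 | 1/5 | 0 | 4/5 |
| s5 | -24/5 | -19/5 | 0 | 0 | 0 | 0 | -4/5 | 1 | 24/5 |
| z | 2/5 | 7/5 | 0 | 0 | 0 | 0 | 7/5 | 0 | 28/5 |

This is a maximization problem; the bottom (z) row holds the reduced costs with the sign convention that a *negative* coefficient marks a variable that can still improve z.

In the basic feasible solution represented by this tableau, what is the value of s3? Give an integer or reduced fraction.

69/5

s3 is basic (row 3); its value is the RHS of that row: 69/5.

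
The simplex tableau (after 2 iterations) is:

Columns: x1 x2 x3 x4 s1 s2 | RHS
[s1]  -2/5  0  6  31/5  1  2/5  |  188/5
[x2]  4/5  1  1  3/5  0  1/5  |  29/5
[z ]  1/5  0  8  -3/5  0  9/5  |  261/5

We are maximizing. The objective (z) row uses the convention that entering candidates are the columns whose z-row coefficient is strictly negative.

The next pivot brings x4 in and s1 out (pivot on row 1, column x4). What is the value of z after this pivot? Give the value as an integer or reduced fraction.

1731/31

Minimum ratio for x4: (188/5)/(31/5) = 188/31.
z changes by −(z-row coeff of x4)·ratio = −(-3/5)·(188/31) = 564/155.
New z = 261/5 + (564/155) = 1731/31.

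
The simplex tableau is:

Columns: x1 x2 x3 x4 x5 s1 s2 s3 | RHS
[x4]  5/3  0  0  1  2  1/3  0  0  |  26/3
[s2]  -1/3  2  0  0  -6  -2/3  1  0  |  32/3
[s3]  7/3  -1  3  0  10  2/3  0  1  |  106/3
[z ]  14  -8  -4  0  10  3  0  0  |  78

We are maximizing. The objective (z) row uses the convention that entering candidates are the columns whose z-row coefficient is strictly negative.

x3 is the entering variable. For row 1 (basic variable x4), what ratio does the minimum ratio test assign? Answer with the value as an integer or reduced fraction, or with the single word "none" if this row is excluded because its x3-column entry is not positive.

none

The x3 entry in row 1 is 0 ≤ 0, so this row gives no ratio.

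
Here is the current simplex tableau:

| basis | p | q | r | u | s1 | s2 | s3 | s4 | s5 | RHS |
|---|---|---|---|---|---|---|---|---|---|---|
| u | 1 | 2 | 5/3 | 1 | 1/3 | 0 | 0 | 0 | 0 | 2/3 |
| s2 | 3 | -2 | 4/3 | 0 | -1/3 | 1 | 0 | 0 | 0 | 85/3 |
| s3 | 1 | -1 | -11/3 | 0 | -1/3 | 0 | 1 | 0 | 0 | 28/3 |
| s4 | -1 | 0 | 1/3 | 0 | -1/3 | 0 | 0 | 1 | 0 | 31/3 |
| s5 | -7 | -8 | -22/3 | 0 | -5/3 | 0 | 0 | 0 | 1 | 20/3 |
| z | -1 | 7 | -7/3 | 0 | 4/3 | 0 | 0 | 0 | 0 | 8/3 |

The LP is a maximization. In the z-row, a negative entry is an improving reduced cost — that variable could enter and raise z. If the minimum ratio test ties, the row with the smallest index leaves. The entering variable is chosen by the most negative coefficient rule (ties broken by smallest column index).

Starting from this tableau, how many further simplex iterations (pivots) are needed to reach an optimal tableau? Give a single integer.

1

pivot: r in, u out → z = 18/5
No improving column remains; optimal.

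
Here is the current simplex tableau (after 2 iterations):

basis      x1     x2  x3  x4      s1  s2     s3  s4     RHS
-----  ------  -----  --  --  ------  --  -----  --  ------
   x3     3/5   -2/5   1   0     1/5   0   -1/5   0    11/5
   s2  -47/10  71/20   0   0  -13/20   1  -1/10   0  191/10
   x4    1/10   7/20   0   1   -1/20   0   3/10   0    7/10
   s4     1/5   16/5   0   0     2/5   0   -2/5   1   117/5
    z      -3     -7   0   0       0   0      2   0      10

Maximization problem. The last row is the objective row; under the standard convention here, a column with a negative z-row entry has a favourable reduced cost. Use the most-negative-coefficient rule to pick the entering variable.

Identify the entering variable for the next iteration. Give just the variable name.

Objective-row coefficients: x1: -3, x2: -7, x3: 0, x4: 0, s1: 0, s2: 0, s3: 2, s4: 0.
The most negative is -7 in column x2, so x2 enters.

x2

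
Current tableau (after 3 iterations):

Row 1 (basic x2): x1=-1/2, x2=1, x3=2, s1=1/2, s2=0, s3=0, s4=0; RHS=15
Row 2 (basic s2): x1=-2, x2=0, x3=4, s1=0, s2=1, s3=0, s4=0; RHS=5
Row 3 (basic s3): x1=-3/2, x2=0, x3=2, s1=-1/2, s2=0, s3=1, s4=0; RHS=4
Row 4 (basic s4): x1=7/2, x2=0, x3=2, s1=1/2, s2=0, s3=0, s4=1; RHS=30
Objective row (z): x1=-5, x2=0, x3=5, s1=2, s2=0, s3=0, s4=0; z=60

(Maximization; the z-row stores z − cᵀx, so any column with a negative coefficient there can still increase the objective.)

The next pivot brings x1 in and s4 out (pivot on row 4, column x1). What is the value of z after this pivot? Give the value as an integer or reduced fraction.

720/7

Minimum ratio for x1: 30/(7/2) = 60/7.
z changes by −(z-row coeff of x1)·ratio = −(-5)·(60/7) = 300/7.
New z = 60 + (300/7) = 720/7.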